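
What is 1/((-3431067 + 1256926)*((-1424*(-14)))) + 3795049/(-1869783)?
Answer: -164491370375863607/81043266627650208 ≈ -2.0297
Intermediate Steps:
1/((-3431067 + 1256926)*((-1424*(-14)))) + 3795049/(-1869783) = 1/(-2174141*19936) + 3795049*(-1/1869783) = -1/2174141*1/19936 - 3795049/1869783 = -1/43343674976 - 3795049/1869783 = -164491370375863607/81043266627650208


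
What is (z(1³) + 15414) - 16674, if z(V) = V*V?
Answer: -1259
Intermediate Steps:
z(V) = V²
(z(1³) + 15414) - 16674 = ((1³)² + 15414) - 16674 = (1² + 15414) - 16674 = (1 + 15414) - 16674 = 15415 - 16674 = -1259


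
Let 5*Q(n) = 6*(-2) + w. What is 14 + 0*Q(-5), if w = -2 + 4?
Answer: 14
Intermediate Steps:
w = 2
Q(n) = -2 (Q(n) = (6*(-2) + 2)/5 = (-12 + 2)/5 = (⅕)*(-10) = -2)
14 + 0*Q(-5) = 14 + 0*(-2) = 14 + 0 = 14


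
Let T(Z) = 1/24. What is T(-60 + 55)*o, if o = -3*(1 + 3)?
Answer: -½ ≈ -0.50000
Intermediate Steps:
T(Z) = 1/24
o = -12 (o = -3*4 = -12)
T(-60 + 55)*o = (1/24)*(-12) = -½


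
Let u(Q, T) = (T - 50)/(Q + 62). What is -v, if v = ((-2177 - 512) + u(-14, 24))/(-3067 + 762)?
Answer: -64549/55320 ≈ -1.1668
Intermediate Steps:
u(Q, T) = (-50 + T)/(62 + Q)
v = 64549/55320 (v = ((-2177 - 512) + (-50 + 24)/(62 - 14))/(-3067 + 762) = (-2689 - 26/48)/(-2305) = (-2689 + (1/48)*(-26))*(-1/2305) = (-2689 - 13/24)*(-1/2305) = -64549/24*(-1/2305) = 64549/55320 ≈ 1.1668)
-v = -1*64549/55320 = -64549/55320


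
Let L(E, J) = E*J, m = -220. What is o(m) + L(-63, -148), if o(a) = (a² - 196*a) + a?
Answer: 100624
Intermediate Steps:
o(a) = a² - 195*a
o(m) + L(-63, -148) = -220*(-195 - 220) - 63*(-148) = -220*(-415) + 9324 = 91300 + 9324 = 100624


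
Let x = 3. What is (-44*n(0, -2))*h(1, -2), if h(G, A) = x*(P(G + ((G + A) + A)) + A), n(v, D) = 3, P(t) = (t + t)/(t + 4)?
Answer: 1584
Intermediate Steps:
P(t) = 2*t/(4 + t) (P(t) = (2*t)/(4 + t) = 2*t/(4 + t))
h(G, A) = 3*A + 6*(2*A + 2*G)/(4 + 2*A + 2*G) (h(G, A) = 3*(2*(G + ((G + A) + A))/(4 + (G + ((G + A) + A))) + A) = 3*(2*(G + ((A + G) + A))/(4 + (G + ((A + G) + A))) + A) = 3*(2*(G + (G + 2*A))/(4 + (G + (G + 2*A))) + A) = 3*(2*(2*A + 2*G)/(4 + (2*A + 2*G)) + A) = 3*(2*(2*A + 2*G)/(4 + 2*A + 2*G) + A) = 3*(A + 2*(2*A + 2*G)/(4 + 2*A + 2*G)) = 3*A + 6*(2*A + 2*G)/(4 + 2*A + 2*G))
(-44*n(0, -2))*h(1, -2) = (-44*3)*(3*(2*(-2) + 2*1 - 2*(2 - 2 + 1))/(2 - 2 + 1)) = -396*(-4 + 2 - 2*1)/1 = -396*(-4 + 2 - 2) = -396*(-4) = -132*(-12) = 1584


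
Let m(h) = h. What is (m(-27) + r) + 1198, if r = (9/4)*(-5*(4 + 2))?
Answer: 2207/2 ≈ 1103.5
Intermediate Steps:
r = -135/2 (r = (9*(¼))*(-5*6) = (9/4)*(-30) = -135/2 ≈ -67.500)
(m(-27) + r) + 1198 = (-27 - 135/2) + 1198 = -189/2 + 1198 = 2207/2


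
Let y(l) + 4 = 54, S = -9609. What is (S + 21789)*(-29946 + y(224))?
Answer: -364133280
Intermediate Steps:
y(l) = 50 (y(l) = -4 + 54 = 50)
(S + 21789)*(-29946 + y(224)) = (-9609 + 21789)*(-29946 + 50) = 12180*(-29896) = -364133280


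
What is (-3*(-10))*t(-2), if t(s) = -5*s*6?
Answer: 1800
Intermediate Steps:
t(s) = -30*s
(-3*(-10))*t(-2) = (-3*(-10))*(-30*(-2)) = 30*60 = 1800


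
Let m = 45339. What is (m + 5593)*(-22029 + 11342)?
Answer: -544310284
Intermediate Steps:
(m + 5593)*(-22029 + 11342) = (45339 + 5593)*(-22029 + 11342) = 50932*(-10687) = -544310284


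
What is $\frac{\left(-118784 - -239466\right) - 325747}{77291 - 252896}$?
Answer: $\frac{13671}{11707} \approx 1.1678$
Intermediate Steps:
$\frac{\left(-118784 - -239466\right) - 325747}{77291 - 252896} = \frac{\left(-118784 + 239466\right) - 325747}{-175605} = \left(120682 - 325747\right) \left(- \frac{1}{175605}\right) = \left(-205065\right) \left(- \frac{1}{175605}\right) = \frac{13671}{11707}$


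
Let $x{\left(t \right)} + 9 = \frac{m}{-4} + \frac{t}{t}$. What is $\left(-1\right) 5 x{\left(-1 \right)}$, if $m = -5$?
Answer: $\frac{135}{4} \approx 33.75$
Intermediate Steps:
$x{\left(t \right)} = - \frac{27}{4}$ ($x{\left(t \right)} = -9 + \left(- \frac{5}{-4} + \frac{t}{t}\right) = -9 + \left(\left(-5\right) \left(- \frac{1}{4}\right) + 1\right) = -9 + \left(\frac{5}{4} + 1\right) = -9 + \frac{9}{4} = - \frac{27}{4}$)
$\left(-1\right) 5 x{\left(-1 \right)} = \left(-1\right) 5 \left(- \frac{27}{4}\right) = \left(-5\right) \left(- \frac{27}{4}\right) = \frac{135}{4}$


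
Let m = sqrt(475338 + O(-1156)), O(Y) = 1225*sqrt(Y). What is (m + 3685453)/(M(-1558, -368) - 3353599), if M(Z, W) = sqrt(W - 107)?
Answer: -(3685453 + sqrt(475338 + 41650*I))/(3353599 - 5*I*sqrt(19)) ≈ -1.0992 - 1.6141e-5*I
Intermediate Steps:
M(Z, W) = sqrt(-107 + W)
m = sqrt(475338 + 41650*I) (m = sqrt(475338 + 1225*sqrt(-1156)) = sqrt(475338 + 1225*(34*I)) = sqrt(475338 + 41650*I) ≈ 690.11 + 30.176*I)
(m + 3685453)/(M(-1558, -368) - 3353599) = (sqrt(475338 + 41650*I) + 3685453)/(sqrt(-107 - 368) - 3353599) = (3685453 + sqrt(475338 + 41650*I))/(sqrt(-475) - 3353599) = (3685453 + sqrt(475338 + 41650*I))/(5*I*sqrt(19) - 3353599) = (3685453 + sqrt(475338 + 41650*I))/(-3353599 + 5*I*sqrt(19))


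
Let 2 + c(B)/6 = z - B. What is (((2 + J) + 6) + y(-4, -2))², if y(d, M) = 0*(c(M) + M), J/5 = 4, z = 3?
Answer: 784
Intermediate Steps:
J = 20 (J = 5*4 = 20)
c(B) = 6 - 6*B (c(B) = -12 + 6*(3 - B) = -12 + (18 - 6*B) = 6 - 6*B)
y(d, M) = 0 (y(d, M) = 0*((6 - 6*M) + M) = 0*(6 - 5*M) = 0)
(((2 + J) + 6) + y(-4, -2))² = (((2 + 20) + 6) + 0)² = ((22 + 6) + 0)² = (28 + 0)² = 28² = 784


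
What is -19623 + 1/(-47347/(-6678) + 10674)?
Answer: -1399675597059/71328319 ≈ -19623.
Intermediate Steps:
-19623 + 1/(-47347/(-6678) + 10674) = -19623 + 1/(-47347*(-1/6678) + 10674) = -19623 + 1/(47347/6678 + 10674) = -19623 + 1/(71328319/6678) = -19623 + 6678/71328319 = -1399675597059/71328319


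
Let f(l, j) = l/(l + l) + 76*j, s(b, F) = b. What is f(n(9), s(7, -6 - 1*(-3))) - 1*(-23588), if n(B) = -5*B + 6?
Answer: 48241/2 ≈ 24121.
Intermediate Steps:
n(B) = 6 - 5*B
f(l, j) = 1/2 + 76*j (f(l, j) = l/((2*l)) + 76*j = (1/(2*l))*l + 76*j = 1/2 + 76*j)
f(n(9), s(7, -6 - 1*(-3))) - 1*(-23588) = (1/2 + 76*7) - 1*(-23588) = (1/2 + 532) + 23588 = 1065/2 + 23588 = 48241/2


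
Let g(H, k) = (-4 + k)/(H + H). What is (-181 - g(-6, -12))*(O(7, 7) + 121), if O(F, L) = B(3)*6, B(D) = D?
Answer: -76033/3 ≈ -25344.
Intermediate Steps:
g(H, k) = (-4 + k)/(2*H) (g(H, k) = (-4 + k)/((2*H)) = (-4 + k)*(1/(2*H)) = (-4 + k)/(2*H))
O(F, L) = 18 (O(F, L) = 3*6 = 18)
(-181 - g(-6, -12))*(O(7, 7) + 121) = (-181 - (-4 - 12)/(2*(-6)))*(18 + 121) = (-181 - (-1)*(-16)/(2*6))*139 = (-181 - 1*4/3)*139 = (-181 - 4/3)*139 = -547/3*139 = -76033/3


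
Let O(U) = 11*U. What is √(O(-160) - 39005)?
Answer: I*√40765 ≈ 201.9*I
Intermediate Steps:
√(O(-160) - 39005) = √(11*(-160) - 39005) = √(-1760 - 39005) = √(-40765) = I*√40765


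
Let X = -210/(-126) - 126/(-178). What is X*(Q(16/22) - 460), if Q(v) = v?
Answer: -1067656/979 ≈ -1090.6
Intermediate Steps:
X = 634/267 (X = -210*(-1/126) - 126*(-1/178) = 5/3 + 63/89 = 634/267 ≈ 2.3745)
X*(Q(16/22) - 460) = 634*(16/22 - 460)/267 = 634*(16*(1/22) - 460)/267 = 634*(8/11 - 460)/267 = (634/267)*(-5052/11) = -1067656/979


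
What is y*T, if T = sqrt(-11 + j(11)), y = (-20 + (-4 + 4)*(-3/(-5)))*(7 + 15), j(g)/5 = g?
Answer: -880*sqrt(11) ≈ -2918.6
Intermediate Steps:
j(g) = 5*g
y = -440 (y = (-20 + 0*(-3*(-1/5)))*22 = (-20 + 0*(3/5))*22 = (-20 + 0)*22 = -20*22 = -440)
T = 2*sqrt(11) (T = sqrt(-11 + 5*11) = sqrt(-11 + 55) = sqrt(44) = 2*sqrt(11) ≈ 6.6332)
y*T = -880*sqrt(11)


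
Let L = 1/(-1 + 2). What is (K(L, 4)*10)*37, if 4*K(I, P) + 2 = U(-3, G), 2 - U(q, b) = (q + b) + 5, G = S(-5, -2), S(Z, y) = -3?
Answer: 185/2 ≈ 92.500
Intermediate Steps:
G = -3
U(q, b) = -3 - b - q (U(q, b) = 2 - ((q + b) + 5) = 2 - ((b + q) + 5) = 2 - (5 + b + q) = 2 + (-5 - b - q) = -3 - b - q)
L = 1 (L = 1/1 = 1)
K(I, P) = ¼ (K(I, P) = -½ + (-3 - 1*(-3) - 1*(-3))/4 = -½ + (-3 + 3 + 3)/4 = -½ + (¼)*3 = -½ + ¾ = ¼)
(K(L, 4)*10)*37 = ((¼)*10)*37 = (5/2)*37 = 185/2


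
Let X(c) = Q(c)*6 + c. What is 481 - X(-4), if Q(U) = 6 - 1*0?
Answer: 449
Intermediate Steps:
Q(U) = 6 (Q(U) = 6 + 0 = 6)
X(c) = 36 + c (X(c) = 6*6 + c = 36 + c)
481 - X(-4) = 481 - (36 - 4) = 481 - 1*32 = 481 - 32 = 449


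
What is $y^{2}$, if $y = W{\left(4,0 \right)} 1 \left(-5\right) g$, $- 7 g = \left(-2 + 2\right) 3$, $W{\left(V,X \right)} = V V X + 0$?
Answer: $0$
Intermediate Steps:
$W{\left(V,X \right)} = X V^{2}$ ($W{\left(V,X \right)} = V^{2} X + 0 = X V^{2} + 0 = X V^{2}$)
$g = 0$ ($g = - \frac{\left(-2 + 2\right) 3}{7} = - \frac{0 \cdot 3}{7} = \left(- \frac{1}{7}\right) 0 = 0$)
$y = 0$ ($y = 0 \cdot 4^{2} \cdot 1 \left(-5\right) 0 = 0 \cdot 16 \cdot 1 \left(-5\right) 0 = 0 \cdot 1 \left(-5\right) 0 = 0 \left(-5\right) 0 = 0 \cdot 0 = 0$)
$y^{2} = 0^{2} = 0$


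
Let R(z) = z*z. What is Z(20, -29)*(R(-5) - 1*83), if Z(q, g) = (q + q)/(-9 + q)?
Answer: -2320/11 ≈ -210.91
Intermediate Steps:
R(z) = z²
Z(q, g) = 2*q/(-9 + q) (Z(q, g) = (2*q)/(-9 + q) = 2*q/(-9 + q))
Z(20, -29)*(R(-5) - 1*83) = (2*20/(-9 + 20))*((-5)² - 1*83) = (2*20/11)*(25 - 83) = (2*20*(1/11))*(-58) = (40/11)*(-58) = -2320/11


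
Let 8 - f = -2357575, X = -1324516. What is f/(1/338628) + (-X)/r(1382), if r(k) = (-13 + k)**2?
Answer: 1496224469939896480/1874161 ≈ 7.9834e+11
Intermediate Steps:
f = 2357583 (f = 8 - 1*(-2357575) = 8 + 2357575 = 2357583)
f/(1/338628) + (-X)/r(1382) = 2357583/(1/338628) + (-1*(-1324516))/((-13 + 1382)**2) = 2357583/(1/338628) + 1324516/(1369**2) = 2357583*338628 + 1324516/1874161 = 798343616124 + 1324516*(1/1874161) = 798343616124 + 1324516/1874161 = 1496224469939896480/1874161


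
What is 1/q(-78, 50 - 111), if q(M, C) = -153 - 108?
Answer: -1/261 ≈ -0.0038314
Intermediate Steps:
q(M, C) = -261
1/q(-78, 50 - 111) = 1/(-261) = -1/261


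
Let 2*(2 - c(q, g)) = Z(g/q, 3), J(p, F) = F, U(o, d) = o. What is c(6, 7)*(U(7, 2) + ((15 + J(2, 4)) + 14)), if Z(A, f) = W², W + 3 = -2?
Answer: -420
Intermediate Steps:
W = -5 (W = -3 - 2 = -5)
Z(A, f) = 25 (Z(A, f) = (-5)² = 25)
c(q, g) = -21/2 (c(q, g) = 2 - ½*25 = 2 - 25/2 = -21/2)
c(6, 7)*(U(7, 2) + ((15 + J(2, 4)) + 14)) = -21*(7 + ((15 + 4) + 14))/2 = -21*(7 + (19 + 14))/2 = -21*(7 + 33)/2 = -21/2*40 = -420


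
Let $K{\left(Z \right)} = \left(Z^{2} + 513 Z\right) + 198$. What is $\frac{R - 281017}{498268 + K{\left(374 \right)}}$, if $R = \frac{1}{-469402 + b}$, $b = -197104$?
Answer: $- \frac{187299516603}{553335947224} \approx -0.33849$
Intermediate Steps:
$R = - \frac{1}{666506}$ ($R = \frac{1}{-469402 - 197104} = \frac{1}{-666506} = - \frac{1}{666506} \approx -1.5004 \cdot 10^{-6}$)
$K{\left(Z \right)} = 198 + Z^{2} + 513 Z$
$\frac{R - 281017}{498268 + K{\left(374 \right)}} = \frac{- \frac{1}{666506} - 281017}{498268 + \left(198 + 374^{2} + 513 \cdot 374\right)} = - \frac{187299516603}{666506 \left(498268 + \left(198 + 139876 + 191862\right)\right)} = - \frac{187299516603}{666506 \left(498268 + 331936\right)} = - \frac{187299516603}{666506 \cdot 830204} = \left(- \frac{187299516603}{666506}\right) \frac{1}{830204} = - \frac{187299516603}{553335947224}$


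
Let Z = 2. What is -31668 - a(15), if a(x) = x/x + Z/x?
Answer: -475037/15 ≈ -31669.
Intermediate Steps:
a(x) = 1 + 2/x (a(x) = x/x + 2/x = 1 + 2/x)
-31668 - a(15) = -31668 - (2 + 15)/15 = -31668 - 17/15 = -475037/15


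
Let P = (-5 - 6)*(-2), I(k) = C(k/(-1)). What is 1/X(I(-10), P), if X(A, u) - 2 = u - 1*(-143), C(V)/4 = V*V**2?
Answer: 1/167 ≈ 0.0059880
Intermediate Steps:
C(V) = 4*V**3 (C(V) = 4*(V*V**2) = 4*V**3)
I(k) = -4*k**3 (I(k) = 4*(k/(-1))**3 = 4*(k*(-1))**3 = 4*(-k)**3 = 4*(-k**3) = -4*k**3)
P = 22 (P = -11*(-2) = 22)
X(A, u) = 145 + u (X(A, u) = 2 + (u - 1*(-143)) = 2 + (u + 143) = 2 + (143 + u) = 145 + u)
1/X(I(-10), P) = 1/(145 + 22) = 1/167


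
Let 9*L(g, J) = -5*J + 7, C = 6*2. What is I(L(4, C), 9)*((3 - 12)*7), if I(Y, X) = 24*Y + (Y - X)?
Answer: 9842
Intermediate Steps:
C = 12
L(g, J) = 7/9 - 5*J/9 (L(g, J) = (-5*J + 7)/9 = (7 - 5*J)/9 = 7/9 - 5*J/9)
I(Y, X) = -X + 25*Y
I(L(4, C), 9)*((3 - 12)*7) = (-1*9 + 25*(7/9 - 5/9*12))*((3 - 12)*7) = (-9 + 25*(7/9 - 20/3))*(-9*7) = (-9 + 25*(-53/9))*(-63) = (-9 - 1325/9)*(-63) = -1406/9*(-63) = 9842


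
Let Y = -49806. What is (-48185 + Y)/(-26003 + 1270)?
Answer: 97991/24733 ≈ 3.9620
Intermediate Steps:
(-48185 + Y)/(-26003 + 1270) = (-48185 - 49806)/(-26003 + 1270) = -97991/(-24733) = -97991*(-1/24733) = 97991/24733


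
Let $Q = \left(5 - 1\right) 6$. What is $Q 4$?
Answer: $96$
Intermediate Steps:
$Q = 24$ ($Q = 4 \cdot 6 = 24$)
$Q 4 = 24 \cdot 4 = 96$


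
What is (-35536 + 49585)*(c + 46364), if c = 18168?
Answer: 906610068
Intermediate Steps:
(-35536 + 49585)*(c + 46364) = (-35536 + 49585)*(18168 + 46364) = 14049*64532 = 906610068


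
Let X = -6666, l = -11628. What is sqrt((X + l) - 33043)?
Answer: I*sqrt(51337) ≈ 226.58*I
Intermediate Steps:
sqrt((X + l) - 33043) = sqrt((-6666 - 11628) - 33043) = sqrt(-18294 - 33043) = sqrt(-51337) = I*sqrt(51337)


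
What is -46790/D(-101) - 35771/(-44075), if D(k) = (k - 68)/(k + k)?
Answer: -416572343201/7448675 ≈ -55926.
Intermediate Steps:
D(k) = (-68 + k)/(2*k) (D(k) = (-68 + k)/((2*k)) = (-68 + k)*(1/(2*k)) = (-68 + k)/(2*k))
-46790/D(-101) - 35771/(-44075) = -46790*(-202/(-68 - 101)) - 35771/(-44075) = -46790/((½)*(-1/101)*(-169)) - 35771*(-1/44075) = -46790/169/202 + 35771/44075 = -46790*202/169 + 35771/44075 = -9451580/169 + 35771/44075 = -416572343201/7448675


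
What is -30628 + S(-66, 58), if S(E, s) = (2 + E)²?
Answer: -26532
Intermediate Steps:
-30628 + S(-66, 58) = -30628 + (2 - 66)² = -30628 + (-64)² = -30628 + 4096 = -26532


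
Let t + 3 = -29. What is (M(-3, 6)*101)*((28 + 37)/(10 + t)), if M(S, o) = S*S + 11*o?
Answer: -492375/22 ≈ -22381.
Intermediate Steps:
t = -32 (t = -3 - 29 = -32)
M(S, o) = S² + 11*o
(M(-3, 6)*101)*((28 + 37)/(10 + t)) = (((-3)² + 11*6)*101)*((28 + 37)/(10 - 32)) = ((9 + 66)*101)*(65/(-22)) = (75*101)*(65*(-1/22)) = 7575*(-65/22) = -492375/22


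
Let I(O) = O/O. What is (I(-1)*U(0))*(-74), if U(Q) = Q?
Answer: 0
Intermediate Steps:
I(O) = 1
(I(-1)*U(0))*(-74) = (1*0)*(-74) = 0*(-74) = 0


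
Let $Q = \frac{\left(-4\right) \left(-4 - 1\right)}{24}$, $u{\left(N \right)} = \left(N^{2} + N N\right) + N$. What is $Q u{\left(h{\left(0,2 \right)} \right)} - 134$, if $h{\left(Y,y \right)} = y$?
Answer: $- \frac{377}{3} \approx -125.67$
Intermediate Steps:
$u{\left(N \right)} = N + 2 N^{2}$ ($u{\left(N \right)} = \left(N^{2} + N^{2}\right) + N = 2 N^{2} + N = N + 2 N^{2}$)
$Q = \frac{5}{6}$ ($Q = \left(-4\right) \left(-5\right) \frac{1}{24} = 20 \cdot \frac{1}{24} = \frac{5}{6} \approx 0.83333$)
$Q u{\left(h{\left(0,2 \right)} \right)} - 134 = \frac{5 \cdot 2 \left(1 + 2 \cdot 2\right)}{6} - 134 = \frac{5 \cdot 2 \left(1 + 4\right)}{6} - 134 = \frac{5 \cdot 2 \cdot 5}{6} - 134 = \frac{5}{6} \cdot 10 - 134 = \frac{25}{3} - 134 = - \frac{377}{3}$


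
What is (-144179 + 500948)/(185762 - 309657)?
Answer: -356769/123895 ≈ -2.8796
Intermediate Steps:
(-144179 + 500948)/(185762 - 309657) = 356769/(-123895) = 356769*(-1/123895) = -356769/123895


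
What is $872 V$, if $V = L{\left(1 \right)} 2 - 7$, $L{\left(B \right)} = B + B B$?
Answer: $-2616$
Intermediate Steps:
$L{\left(B \right)} = B + B^{2}$
$V = -3$ ($V = 1 \left(1 + 1\right) 2 - 7 = 1 \cdot 2 \cdot 2 - 7 = 2 \cdot 2 - 7 = 4 - 7 = -3$)
$872 V = 872 \left(-3\right) = -2616$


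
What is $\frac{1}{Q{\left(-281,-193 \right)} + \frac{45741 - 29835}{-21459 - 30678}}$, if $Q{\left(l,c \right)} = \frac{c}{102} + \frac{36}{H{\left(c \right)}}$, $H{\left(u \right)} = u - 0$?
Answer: $- \frac{114040998}{271847077} \approx -0.4195$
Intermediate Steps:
$H{\left(u \right)} = u$ ($H{\left(u \right)} = u + 0 = u$)
$Q{\left(l,c \right)} = \frac{36}{c} + \frac{c}{102}$ ($Q{\left(l,c \right)} = \frac{c}{102} + \frac{36}{c} = \frac{36}{c} + \frac{c}{102}$)
$\frac{1}{Q{\left(-281,-193 \right)} + \frac{45741 - 29835}{-21459 - 30678}} = \frac{1}{\left(\frac{36}{-193} + \frac{1}{102} \left(-193\right)\right) + \frac{45741 - 29835}{-21459 - 30678}} = \frac{1}{\left(36 \left(- \frac{1}{193}\right) - \frac{193}{102}\right) + \frac{15906}{-52137}} = \frac{1}{\left(- \frac{36}{193} - \frac{193}{102}\right) + 15906 \left(- \frac{1}{52137}\right)} = \frac{1}{- \frac{40921}{19686} - \frac{5302}{17379}} = \frac{1}{- \frac{271847077}{114040998}} = - \frac{114040998}{271847077}$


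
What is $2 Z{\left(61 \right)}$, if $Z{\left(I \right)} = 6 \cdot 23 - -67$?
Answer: $410$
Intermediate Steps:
$Z{\left(I \right)} = 205$ ($Z{\left(I \right)} = 138 + 67 = 205$)
$2 Z{\left(61 \right)} = 2 \cdot 205 = 410$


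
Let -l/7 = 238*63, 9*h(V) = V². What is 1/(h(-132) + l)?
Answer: -1/103022 ≈ -9.7067e-6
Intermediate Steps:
h(V) = V²/9
l = -104958 (l = -1666*63 = -7*14994 = -104958)
1/(h(-132) + l) = 1/((⅑)*(-132)² - 104958) = 1/((⅑)*17424 - 104958) = 1/(1936 - 104958) = 1/(-103022) = -1/103022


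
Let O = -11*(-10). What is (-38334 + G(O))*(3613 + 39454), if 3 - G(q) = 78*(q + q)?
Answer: -2389830897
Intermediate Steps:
O = 110
G(q) = 3 - 156*q (G(q) = 3 - 78*(q + q) = 3 - 78*2*q = 3 - 156*q)
(-38334 + G(O))*(3613 + 39454) = (-38334 + (3 - 156*110))*(3613 + 39454) = (-38334 + (3 - 17160))*43067 = (-38334 - 17157)*43067 = -55491*43067 = -2389830897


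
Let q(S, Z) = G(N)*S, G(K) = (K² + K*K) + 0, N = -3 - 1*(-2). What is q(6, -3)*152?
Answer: 1824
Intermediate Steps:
N = -1 (N = -3 + 2 = -1)
G(K) = 2*K² (G(K) = (K² + K²) + 0 = 2*K² + 0 = 2*K²)
q(S, Z) = 2*S (q(S, Z) = (2*(-1)²)*S = (2*1)*S = 2*S)
q(6, -3)*152 = (2*6)*152 = 12*152 = 1824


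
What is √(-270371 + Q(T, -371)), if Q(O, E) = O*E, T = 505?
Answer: I*√457726 ≈ 676.55*I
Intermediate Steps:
Q(O, E) = E*O
√(-270371 + Q(T, -371)) = √(-270371 - 371*505) = √(-270371 - 187355) = √(-457726) = I*√457726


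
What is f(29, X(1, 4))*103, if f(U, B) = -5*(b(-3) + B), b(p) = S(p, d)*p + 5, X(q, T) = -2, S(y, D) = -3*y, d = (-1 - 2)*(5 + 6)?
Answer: 12360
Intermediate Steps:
d = -33 (d = -3*11 = -33)
b(p) = 5 - 3*p**2 (b(p) = (-3*p)*p + 5 = -3*p**2 + 5 = 5 - 3*p**2)
f(U, B) = 110 - 5*B (f(U, B) = -5*((5 - 3*(-3)**2) + B) = -5*((5 - 3*9) + B) = -5*((5 - 27) + B) = -5*(-22 + B) = 110 - 5*B)
f(29, X(1, 4))*103 = (110 - 5*(-2))*103 = (110 + 10)*103 = 120*103 = 12360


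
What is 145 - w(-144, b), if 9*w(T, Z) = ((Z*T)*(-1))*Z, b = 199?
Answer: -633471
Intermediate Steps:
w(T, Z) = -T*Z²/9 (w(T, Z) = (((Z*T)*(-1))*Z)/9 = (((T*Z)*(-1))*Z)/9 = ((-T*Z)*Z)/9 = (-T*Z²)/9 = -T*Z²/9)
145 - w(-144, b) = 145 - (-1)*(-144)*199²/9 = 145 - (-1)*(-144)*39601/9 = 145 - 1*633616 = 145 - 633616 = -633471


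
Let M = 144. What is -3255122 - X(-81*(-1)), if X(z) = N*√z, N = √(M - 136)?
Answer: -3255122 - 18*√2 ≈ -3.2551e+6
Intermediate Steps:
N = 2*√2 (N = √(144 - 136) = √8 = 2*√2 ≈ 2.8284)
X(z) = 2*√2*√z (X(z) = (2*√2)*√z = 2*√2*√z)
-3255122 - X(-81*(-1)) = -3255122 - 2*√2*√(-81*(-1)) = -3255122 - 2*√2*√81 = -3255122 - 2*√2*9 = -3255122 - 18*√2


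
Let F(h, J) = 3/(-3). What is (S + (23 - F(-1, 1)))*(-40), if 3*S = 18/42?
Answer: -6760/7 ≈ -965.71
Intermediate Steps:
F(h, J) = -1 (F(h, J) = 3*(-⅓) = -1)
S = ⅐ (S = (18/42)/3 = (18*(1/42))/3 = (⅓)*(3/7) = ⅐ ≈ 0.14286)
(S + (23 - F(-1, 1)))*(-40) = (⅐ + (23 - 1*(-1)))*(-40) = (⅐ + (23 + 1))*(-40) = (⅐ + 24)*(-40) = (169/7)*(-40) = -6760/7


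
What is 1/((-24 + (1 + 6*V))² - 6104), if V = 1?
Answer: -1/5815 ≈ -0.00017197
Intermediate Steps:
1/((-24 + (1 + 6*V))² - 6104) = 1/((-24 + (1 + 6*1))² - 6104) = 1/((-24 + (1 + 6))² - 6104) = 1/((-24 + 7)² - 6104) = 1/((-17)² - 6104) = 1/(289 - 6104) = 1/(-5815) = -1/5815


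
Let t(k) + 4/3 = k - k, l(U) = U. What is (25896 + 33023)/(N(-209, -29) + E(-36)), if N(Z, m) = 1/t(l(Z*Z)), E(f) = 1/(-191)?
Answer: -45014116/577 ≈ -78014.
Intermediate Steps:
t(k) = -4/3 (t(k) = -4/3 + (k - k) = -4/3 + 0 = -4/3)
E(f) = -1/191
N(Z, m) = -3/4 (N(Z, m) = 1/(-4/3) = -3/4)
(25896 + 33023)/(N(-209, -29) + E(-36)) = (25896 + 33023)/(-3/4 - 1/191) = 58919/(-577/764) = 58919*(-764/577) = -45014116/577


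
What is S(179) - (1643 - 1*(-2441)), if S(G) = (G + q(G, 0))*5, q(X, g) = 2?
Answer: -3179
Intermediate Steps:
S(G) = 10 + 5*G (S(G) = (G + 2)*5 = (2 + G)*5 = 10 + 5*G)
S(179) - (1643 - 1*(-2441)) = (10 + 5*179) - (1643 - 1*(-2441)) = (10 + 895) - (1643 + 2441) = 905 - 1*4084 = 905 - 4084 = -3179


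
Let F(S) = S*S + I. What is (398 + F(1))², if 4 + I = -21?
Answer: 139876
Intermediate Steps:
I = -25 (I = -4 - 21 = -25)
F(S) = -25 + S² (F(S) = S*S - 25 = S² - 25 = -25 + S²)
(398 + F(1))² = (398 + (-25 + 1²))² = (398 + (-25 + 1))² = (398 - 24)² = 374² = 139876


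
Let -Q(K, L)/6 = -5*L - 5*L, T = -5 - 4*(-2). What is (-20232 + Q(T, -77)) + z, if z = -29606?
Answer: -54458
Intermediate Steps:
T = 3 (T = -5 + 8 = 3)
Q(K, L) = 60*L (Q(K, L) = -6*(-5*L - 5*L) = -(-60)*L = 60*L)
(-20232 + Q(T, -77)) + z = (-20232 + 60*(-77)) - 29606 = (-20232 - 4620) - 29606 = -24852 - 29606 = -54458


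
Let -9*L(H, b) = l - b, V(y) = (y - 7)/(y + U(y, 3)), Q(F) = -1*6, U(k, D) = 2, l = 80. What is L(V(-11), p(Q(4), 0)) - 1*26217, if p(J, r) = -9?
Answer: -236042/9 ≈ -26227.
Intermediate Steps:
Q(F) = -6
V(y) = (-7 + y)/(2 + y) (V(y) = (y - 7)/(y + 2) = (-7 + y)/(2 + y))
L(H, b) = -80/9 + b/9 (L(H, b) = -(80 - b)/9 = -80/9 + b/9)
L(V(-11), p(Q(4), 0)) - 1*26217 = (-80/9 + (⅑)*(-9)) - 1*26217 = (-80/9 - 1) - 26217 = -89/9 - 26217 = -236042/9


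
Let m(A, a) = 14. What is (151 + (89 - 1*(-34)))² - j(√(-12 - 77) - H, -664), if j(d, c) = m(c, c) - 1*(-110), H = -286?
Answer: 74952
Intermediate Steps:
j(d, c) = 124 (j(d, c) = 14 - 1*(-110) = 14 + 110 = 124)
(151 + (89 - 1*(-34)))² - j(√(-12 - 77) - H, -664) = (151 + (89 - 1*(-34)))² - 1*124 = (151 + (89 + 34))² - 124 = (151 + 123)² - 124 = 274² - 124 = 75076 - 124 = 74952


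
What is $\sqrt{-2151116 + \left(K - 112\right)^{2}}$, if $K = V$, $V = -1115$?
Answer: $i \sqrt{645587} \approx 803.48 i$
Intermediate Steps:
$K = -1115$
$\sqrt{-2151116 + \left(K - 112\right)^{2}} = \sqrt{-2151116 + \left(-1115 - 112\right)^{2}} = \sqrt{-2151116 + \left(-1227\right)^{2}} = \sqrt{-2151116 + 1505529} = \sqrt{-645587} = i \sqrt{645587}$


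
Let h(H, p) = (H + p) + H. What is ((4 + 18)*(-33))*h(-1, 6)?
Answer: -2904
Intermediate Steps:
h(H, p) = p + 2*H
((4 + 18)*(-33))*h(-1, 6) = ((4 + 18)*(-33))*(6 + 2*(-1)) = (22*(-33))*(6 - 2) = -726*4 = -2904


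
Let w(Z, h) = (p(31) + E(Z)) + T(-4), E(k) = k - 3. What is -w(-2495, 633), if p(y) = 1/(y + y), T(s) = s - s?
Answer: 154875/62 ≈ 2498.0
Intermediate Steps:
T(s) = 0
E(k) = -3 + k
p(y) = 1/(2*y)
w(Z, h) = -185/62 + Z (w(Z, h) = ((1/2)/31 + (-3 + Z)) + 0 = ((1/2)*(1/31) + (-3 + Z)) + 0 = (1/62 + (-3 + Z)) + 0 = (-185/62 + Z) + 0 = -185/62 + Z)
-w(-2495, 633) = -(-185/62 - 2495) = -1*(-154875/62) = 154875/62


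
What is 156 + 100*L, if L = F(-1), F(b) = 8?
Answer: 956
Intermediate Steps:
L = 8
156 + 100*L = 156 + 100*8 = 156 + 800 = 956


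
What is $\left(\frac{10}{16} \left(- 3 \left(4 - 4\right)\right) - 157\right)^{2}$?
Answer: $24649$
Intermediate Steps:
$\left(\frac{10}{16} \left(- 3 \left(4 - 4\right)\right) - 157\right)^{2} = \left(10 \cdot \frac{1}{16} \left(\left(-3\right) 0\right) - 157\right)^{2} = \left(\frac{5}{8} \cdot 0 - 157\right)^{2} = \left(0 - 157\right)^{2} = \left(-157\right)^{2} = 24649$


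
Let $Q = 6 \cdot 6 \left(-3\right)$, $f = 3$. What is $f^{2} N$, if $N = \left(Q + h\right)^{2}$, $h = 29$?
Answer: $56169$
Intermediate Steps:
$Q = -108$ ($Q = 36 \left(-3\right) = -108$)
$N = 6241$ ($N = \left(-108 + 29\right)^{2} = \left(-79\right)^{2} = 6241$)
$f^{2} N = 3^{2} \cdot 6241 = 9 \cdot 6241 = 56169$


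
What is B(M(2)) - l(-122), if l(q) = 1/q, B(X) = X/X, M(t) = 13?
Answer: 123/122 ≈ 1.0082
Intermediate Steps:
B(X) = 1
B(M(2)) - l(-122) = 1 - 1/(-122) = 1 - 1*(-1/122) = 1 + 1/122 = 123/122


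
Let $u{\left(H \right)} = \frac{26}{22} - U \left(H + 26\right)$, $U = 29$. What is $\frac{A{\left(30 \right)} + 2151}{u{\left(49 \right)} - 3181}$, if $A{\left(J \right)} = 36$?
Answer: $- \frac{24057}{58903} \approx -0.40842$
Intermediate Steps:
$u{\left(H \right)} = - \frac{8281}{11} - 29 H$ ($u{\left(H \right)} = \frac{26}{22} - 29 \left(H + 26\right) = 26 \cdot \frac{1}{22} - 29 \left(26 + H\right) = \frac{13}{11} - \left(754 + 29 H\right) = - \frac{8281}{11} - 29 H$)
$\frac{A{\left(30 \right)} + 2151}{u{\left(49 \right)} - 3181} = \frac{36 + 2151}{\left(- \frac{8281}{11} - 1421\right) - 3181} = \frac{2187}{\left(- \frac{8281}{11} - 1421\right) - 3181} = \frac{2187}{- \frac{23912}{11} - 3181} = \frac{2187}{- \frac{58903}{11}} = 2187 \left(- \frac{11}{58903}\right) = - \frac{24057}{58903}$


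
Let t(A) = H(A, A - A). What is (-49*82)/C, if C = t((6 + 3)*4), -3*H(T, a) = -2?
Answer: -6027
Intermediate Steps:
H(T, a) = ⅔ (H(T, a) = -⅓*(-2) = ⅔)
t(A) = ⅔
C = ⅔ ≈ 0.66667
(-49*82)/C = (-49*82)/(⅔) = -4018*3/2 = -6027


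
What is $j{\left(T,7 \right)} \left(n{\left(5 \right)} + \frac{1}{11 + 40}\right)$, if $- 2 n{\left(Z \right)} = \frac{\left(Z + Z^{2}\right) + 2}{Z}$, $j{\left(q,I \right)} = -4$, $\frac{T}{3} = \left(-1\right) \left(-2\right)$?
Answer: $\frac{3244}{255} \approx 12.722$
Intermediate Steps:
$T = 6$ ($T = 3 \left(\left(-1\right) \left(-2\right)\right) = 3 \cdot 2 = 6$)
$n{\left(Z \right)} = - \frac{2 + Z + Z^{2}}{2 Z}$ ($n{\left(Z \right)} = - \frac{\left(\left(Z + Z^{2}\right) + 2\right) \frac{1}{Z}}{2} = - \frac{\left(2 + Z + Z^{2}\right) \frac{1}{Z}}{2} = - \frac{\frac{1}{Z} \left(2 + Z + Z^{2}\right)}{2} = - \frac{2 + Z + Z^{2}}{2 Z}$)
$j{\left(T,7 \right)} \left(n{\left(5 \right)} + \frac{1}{11 + 40}\right) = - 4 \left(\frac{-2 - 5 \left(1 + 5\right)}{2 \cdot 5} + \frac{1}{11 + 40}\right) = - 4 \left(\frac{1}{2} \cdot \frac{1}{5} \left(-2 - 5 \cdot 6\right) + \frac{1}{51}\right) = - 4 \left(\frac{1}{2} \cdot \frac{1}{5} \left(-2 - 30\right) + \frac{1}{51}\right) = - 4 \left(\frac{1}{2} \cdot \frac{1}{5} \left(-32\right) + \frac{1}{51}\right) = - 4 \left(- \frac{16}{5} + \frac{1}{51}\right) = \left(-4\right) \left(- \frac{811}{255}\right) = \frac{3244}{255}$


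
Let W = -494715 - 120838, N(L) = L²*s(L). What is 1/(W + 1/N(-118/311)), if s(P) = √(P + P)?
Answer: -28164723009430208/17336879745533182847575 + 2693486408*I*√18349/17336879745533182847575 ≈ -1.6246e-6 + 2.1045e-11*I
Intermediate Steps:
s(P) = √2*√P (s(P) = √(2*P) = √2*√P)
N(L) = √2*L^(5/2) (N(L) = L²*(√2*√L) = √2*L^(5/2))
W = -615553
1/(W + 1/N(-118/311)) = 1/(-615553 + 1/(√2*(-118/311)^(5/2))) = 1/(-615553 + 1/(√2*(13924*I*√36698/30080231))) = 1/(-615553 + 1/(27848*I*√18349/30080231)) = 1/(-615553 - 96721*I*√18349/1643032)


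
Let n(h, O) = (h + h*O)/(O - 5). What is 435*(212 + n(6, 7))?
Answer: 102660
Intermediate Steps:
n(h, O) = (h + O*h)/(-5 + O)
435*(212 + n(6, 7)) = 435*(212 + 6*(1 + 7)/(-5 + 7)) = 435*(212 + 6*8/2) = 435*(212 + 6*(½)*8) = 435*(212 + 24) = 435*236 = 102660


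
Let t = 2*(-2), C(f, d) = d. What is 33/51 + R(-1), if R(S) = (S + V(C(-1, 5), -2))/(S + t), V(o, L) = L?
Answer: 106/85 ≈ 1.2471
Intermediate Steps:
t = -4
R(S) = (-2 + S)/(-4 + S) (R(S) = (S - 2)/(S - 4) = (-2 + S)/(-4 + S))
33/51 + R(-1) = 33/51 + (-2 - 1)/(-4 - 1) = 33*(1/51) - 3/(-5) = 11/17 - ⅕*(-3) = 11/17 + ⅗ = 106/85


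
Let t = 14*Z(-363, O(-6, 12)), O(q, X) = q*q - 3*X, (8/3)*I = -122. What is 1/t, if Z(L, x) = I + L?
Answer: -2/11445 ≈ -0.00017475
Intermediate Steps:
I = -183/4 (I = (3/8)*(-122) = -183/4 ≈ -45.750)
O(q, X) = q**2 - 3*X
Z(L, x) = -183/4 + L
t = -11445/2 (t = 14*(-183/4 - 363) = 14*(-1635/4) = -11445/2 ≈ -5722.5)
1/t = 1/(-11445/2) = -2/11445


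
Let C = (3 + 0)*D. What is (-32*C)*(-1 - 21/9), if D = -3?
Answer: -960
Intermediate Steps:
C = -9 (C = (3 + 0)*(-3) = 3*(-3) = -9)
(-32*C)*(-1 - 21/9) = (-32*(-9))*(-1 - 21/9) = 288*(-1 - 21*⅑) = 288*(-1 - 7/3) = 288*(-10/3) = -960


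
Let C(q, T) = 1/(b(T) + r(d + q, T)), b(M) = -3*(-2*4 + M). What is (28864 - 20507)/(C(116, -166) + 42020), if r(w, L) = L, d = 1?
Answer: 2975092/14959121 ≈ 0.19888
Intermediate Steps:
b(M) = 24 - 3*M (b(M) = -3*(-8 + M) = 24 - 3*M)
C(q, T) = 1/(24 - 2*T) (C(q, T) = 1/((24 - 3*T) + T) = 1/(24 - 2*T))
(28864 - 20507)/(C(116, -166) + 42020) = (28864 - 20507)/(-1/(-24 + 2*(-166)) + 42020) = 8357/(-1/(-24 - 332) + 42020) = 8357/(-1/(-356) + 42020) = 8357/(-1*(-1/356) + 42020) = 8357/(1/356 + 42020) = 8357/(14959121/356) = 8357*(356/14959121) = 2975092/14959121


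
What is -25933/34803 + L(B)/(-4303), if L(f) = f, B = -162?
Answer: -105951613/149757309 ≈ -0.70749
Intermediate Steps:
-25933/34803 + L(B)/(-4303) = -25933/34803 - 162/(-4303) = -25933*1/34803 - 162*(-1/4303) = -25933/34803 + 162/4303 = -105951613/149757309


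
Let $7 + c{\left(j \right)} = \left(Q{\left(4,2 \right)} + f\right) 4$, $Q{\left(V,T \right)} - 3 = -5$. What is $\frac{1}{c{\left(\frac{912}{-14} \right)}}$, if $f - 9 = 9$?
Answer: $\frac{1}{57} \approx 0.017544$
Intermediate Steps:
$Q{\left(V,T \right)} = -2$ ($Q{\left(V,T \right)} = 3 - 5 = -2$)
$f = 18$ ($f = 9 + 9 = 18$)
$c{\left(j \right)} = 57$ ($c{\left(j \right)} = -7 + \left(-2 + 18\right) 4 = -7 + 16 \cdot 4 = -7 + 64 = 57$)
$\frac{1}{c{\left(\frac{912}{-14} \right)}} = \frac{1}{57}$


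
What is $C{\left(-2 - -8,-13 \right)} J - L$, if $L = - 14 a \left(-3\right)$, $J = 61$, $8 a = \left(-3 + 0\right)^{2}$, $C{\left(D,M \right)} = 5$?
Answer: $\frac{1031}{4} \approx 257.75$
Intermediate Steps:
$a = \frac{9}{8}$ ($a = \frac{\left(-3 + 0\right)^{2}}{8} = \frac{\left(-3\right)^{2}}{8} = \frac{1}{8} \cdot 9 = \frac{9}{8} \approx 1.125$)
$L = \frac{189}{4}$ ($L = \left(-14\right) \frac{9}{8} \left(-3\right) = \left(- \frac{63}{4}\right) \left(-3\right) = \frac{189}{4} \approx 47.25$)
$C{\left(-2 - -8,-13 \right)} J - L = 5 \cdot 61 - \frac{189}{4} = 305 - \frac{189}{4} = \frac{1031}{4}$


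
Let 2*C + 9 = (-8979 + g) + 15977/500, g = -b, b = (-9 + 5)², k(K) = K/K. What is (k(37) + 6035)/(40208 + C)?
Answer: 6036000/35721977 ≈ 0.16897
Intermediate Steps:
k(K) = 1
b = 16 (b = (-4)² = 16)
g = -16 (g = -1*16 = -16)
C = -4486023/1000 (C = -9/2 + ((-8979 - 16) + 15977/500)/2 = -9/2 + (-8995 + 15977*(1/500))/2 = -9/2 + (-8995 + 15977/500)/2 = -9/2 + (½)*(-4481523/500) = -9/2 - 4481523/1000 = -4486023/1000 ≈ -4486.0)
(k(37) + 6035)/(40208 + C) = (1 + 6035)/(40208 - 4486023/1000) = 6036/(35721977/1000) = 6036*(1000/35721977) = 6036000/35721977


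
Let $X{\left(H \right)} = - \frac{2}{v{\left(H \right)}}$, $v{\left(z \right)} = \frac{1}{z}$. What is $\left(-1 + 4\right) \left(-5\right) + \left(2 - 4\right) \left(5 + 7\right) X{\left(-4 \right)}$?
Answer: $-207$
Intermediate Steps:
$X{\left(H \right)} = - 2 H$ ($X{\left(H \right)} = - \frac{2}{\frac{1}{H}} = - 2 H$)
$\left(-1 + 4\right) \left(-5\right) + \left(2 - 4\right) \left(5 + 7\right) X{\left(-4 \right)} = \left(-1 + 4\right) \left(-5\right) + \left(2 - 4\right) \left(5 + 7\right) \left(\left(-2\right) \left(-4\right)\right) = 3 \left(-5\right) + \left(-2\right) 12 \cdot 8 = -15 - 192 = -207$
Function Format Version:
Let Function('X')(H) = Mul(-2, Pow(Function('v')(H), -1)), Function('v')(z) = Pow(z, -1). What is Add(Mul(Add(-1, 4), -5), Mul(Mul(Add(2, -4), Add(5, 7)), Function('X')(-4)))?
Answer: -207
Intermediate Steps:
Function('X')(H) = Mul(-2, H) (Function('X')(H) = Mul(-2, Pow(Pow(H, -1), -1)) = Mul(-2, H))
Add(Mul(Add(-1, 4), -5), Mul(Mul(Add(2, -4), Add(5, 7)), Function('X')(-4))) = Add(Mul(Add(-1, 4), -5), Mul(Mul(Add(2, -4), Add(5, 7)), Mul(-2, -4))) = Add(Mul(3, -5), Mul(Mul(-2, 12), 8)) = Add(-15, Mul(-24, 8)) = Add(-15, -192) = -207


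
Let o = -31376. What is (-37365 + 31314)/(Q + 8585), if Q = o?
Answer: 2017/7597 ≈ 0.26550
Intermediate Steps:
Q = -31376
(-37365 + 31314)/(Q + 8585) = (-37365 + 31314)/(-31376 + 8585) = -6051/(-22791) = -6051*(-1/22791) = 2017/7597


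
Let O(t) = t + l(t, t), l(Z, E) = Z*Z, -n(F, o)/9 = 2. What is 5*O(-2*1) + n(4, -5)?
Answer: -8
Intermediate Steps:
n(F, o) = -18 (n(F, o) = -9*2 = -18)
l(Z, E) = Z²
O(t) = t + t²
5*O(-2*1) + n(4, -5) = 5*((-2*1)*(1 - 2*1)) - 18 = 5*(-2*(1 - 2)) - 18 = 5*(-2*(-1)) - 18 = 5*2 - 18 = 10 - 18 = -8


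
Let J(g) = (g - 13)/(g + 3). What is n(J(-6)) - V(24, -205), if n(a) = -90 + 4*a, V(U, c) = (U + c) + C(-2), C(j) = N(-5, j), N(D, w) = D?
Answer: 364/3 ≈ 121.33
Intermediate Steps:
C(j) = -5
V(U, c) = -5 + U + c (V(U, c) = (U + c) - 5 = -5 + U + c)
J(g) = (-13 + g)/(3 + g)
n(J(-6)) - V(24, -205) = (-90 + 4*((-13 - 6)/(3 - 6))) - (-5 + 24 - 205) = (-90 + 4*(-19/(-3))) - 1*(-186) = (-90 + 4*(-⅓*(-19))) + 186 = (-90 + 4*(19/3)) + 186 = (-90 + 76/3) + 186 = -194/3 + 186 = 364/3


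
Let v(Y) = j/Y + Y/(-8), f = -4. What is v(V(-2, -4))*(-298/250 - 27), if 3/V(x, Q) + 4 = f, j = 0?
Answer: -2643/2000 ≈ -1.3215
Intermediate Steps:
V(x, Q) = -3/8 (V(x, Q) = 3/(-4 - 4) = 3/(-8) = 3*(-⅛) = -3/8)
v(Y) = -Y/8 (v(Y) = 0/Y + Y/(-8) = 0 + Y*(-⅛) = 0 - Y/8 = -Y/8)
v(V(-2, -4))*(-298/250 - 27) = (-⅛*(-3/8))*(-298/250 - 27) = 3*(-298*1/250 - 27)/64 = 3*(-149/125 - 27)/64 = (3/64)*(-3524/125) = -2643/2000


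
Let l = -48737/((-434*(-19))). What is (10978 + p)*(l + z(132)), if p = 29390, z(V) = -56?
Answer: -10304194392/4123 ≈ -2.4992e+6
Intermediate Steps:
l = -48737/8246 ≈ -5.9104
(10978 + p)*(l + z(132)) = (10978 + 29390)*(-48737/8246 - 56) = 40368*(-510513/8246) = -10304194392/4123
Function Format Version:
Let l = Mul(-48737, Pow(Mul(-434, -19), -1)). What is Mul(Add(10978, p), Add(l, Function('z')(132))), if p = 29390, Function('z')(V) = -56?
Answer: Rational(-10304194392, 4123) ≈ -2.4992e+6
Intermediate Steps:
l = Rational(-48737, 8246) (l = Mul(-48737, Pow(8246, -1)) = Mul(-48737, Rational(1, 8246)) = Rational(-48737, 8246) ≈ -5.9104)
Mul(Add(10978, p), Add(l, Function('z')(132))) = Mul(Add(10978, 29390), Add(Rational(-48737, 8246), -56)) = Mul(40368, Rational(-510513, 8246)) = Rational(-10304194392, 4123)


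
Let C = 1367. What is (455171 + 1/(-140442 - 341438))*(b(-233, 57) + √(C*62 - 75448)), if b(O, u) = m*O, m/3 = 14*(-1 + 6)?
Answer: -153317123233821/6884 + 658013404437*√1034/481880 ≈ -2.2228e+10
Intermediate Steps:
m = 210 (m = 3*(14*(-1 + 6)) = 3*(14*5) = 3*70 = 210)
b(O, u) = 210*O
(455171 + 1/(-140442 - 341438))*(b(-233, 57) + √(C*62 - 75448)) = (455171 + 1/(-140442 - 341438))*(210*(-233) + √(1367*62 - 75448)) = (455171 + 1/(-481880))*(-48930 + √(84754 - 75448)) = (455171 - 1/481880)*(-48930 + √9306) = 219337801479*(-48930 + 3*√1034)/481880 = -153317123233821/6884 + 658013404437*√1034/481880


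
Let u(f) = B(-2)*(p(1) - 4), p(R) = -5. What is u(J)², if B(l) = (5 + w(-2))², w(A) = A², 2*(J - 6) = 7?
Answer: 531441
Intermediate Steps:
J = 19/2 (J = 6 + (½)*7 = 6 + 7/2 = 19/2 ≈ 9.5000)
B(l) = 81 (B(l) = (5 + (-2)²)² = (5 + 4)² = 9² = 81)
u(f) = -729 (u(f) = 81*(-5 - 4) = 81*(-9) = -729)
u(J)² = (-729)² = 531441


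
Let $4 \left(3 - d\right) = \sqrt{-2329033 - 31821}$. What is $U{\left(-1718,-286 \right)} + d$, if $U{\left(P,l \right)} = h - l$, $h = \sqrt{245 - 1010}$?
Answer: $289 + 3 i \sqrt{85} - \frac{i \sqrt{2360854}}{4} \approx 289.0 - 356.47 i$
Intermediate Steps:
$d = 3 - \frac{i \sqrt{2360854}}{4}$ ($d = 3 - \frac{\sqrt{-2329033 - 31821}}{4} = 3 - \frac{\sqrt{-2360854}}{4} = 3 - \frac{i \sqrt{2360854}}{4} \approx 3.0 - 384.13 i$)
$h = 3 i \sqrt{85}$ ($h = \sqrt{-765} = 3 i \sqrt{85} \approx 27.659 i$)
$U{\left(P,l \right)} = - l + 3 i \sqrt{85}$ ($U{\left(P,l \right)} = 3 i \sqrt{85} - l = - l + 3 i \sqrt{85}$)
$U{\left(-1718,-286 \right)} + d = \left(\left(-1\right) \left(-286\right) + 3 i \sqrt{85}\right) + \left(3 - \frac{i \sqrt{2360854}}{4}\right) = \left(286 + 3 i \sqrt{85}\right) + \left(3 - \frac{i \sqrt{2360854}}{4}\right) = 289 + 3 i \sqrt{85} - \frac{i \sqrt{2360854}}{4}$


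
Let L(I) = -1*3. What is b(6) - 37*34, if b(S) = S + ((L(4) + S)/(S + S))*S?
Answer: -2501/2 ≈ -1250.5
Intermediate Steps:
L(I) = -3
b(S) = -3/2 + 3*S/2 (b(S) = S + ((-3 + S)/(S + S))*S = S + ((-3 + S)/((2*S)))*S = S + ((-3 + S)*(1/(2*S)))*S = S + ((-3 + S)/(2*S))*S = S + (-3/2 + S/2) = -3/2 + 3*S/2)
b(6) - 37*34 = (-3/2 + (3/2)*6) - 37*34 = (-3/2 + 9) - 1258 = 15/2 - 1258 = -2501/2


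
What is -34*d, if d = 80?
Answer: -2720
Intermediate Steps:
-34*d = -34*80 = -2720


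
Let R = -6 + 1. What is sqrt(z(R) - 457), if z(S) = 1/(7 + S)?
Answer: I*sqrt(1826)/2 ≈ 21.366*I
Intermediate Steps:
R = -5
sqrt(z(R) - 457) = sqrt(1/(7 - 5) - 457) = sqrt(1/2 - 457) = sqrt(-913/2) = I*sqrt(1826)/2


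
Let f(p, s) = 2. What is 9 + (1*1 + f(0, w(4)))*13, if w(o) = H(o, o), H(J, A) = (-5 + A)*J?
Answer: 48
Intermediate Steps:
H(J, A) = J*(-5 + A)
w(o) = o*(-5 + o)
9 + (1*1 + f(0, w(4)))*13 = 9 + (1*1 + 2)*13 = 9 + (1 + 2)*13 = 9 + 3*13 = 9 + 39 = 48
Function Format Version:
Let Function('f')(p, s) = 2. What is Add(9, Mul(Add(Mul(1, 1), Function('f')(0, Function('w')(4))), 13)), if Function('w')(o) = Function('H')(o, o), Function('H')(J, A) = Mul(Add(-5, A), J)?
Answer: 48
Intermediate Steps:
Function('H')(J, A) = Mul(J, Add(-5, A))
Function('w')(o) = Mul(o, Add(-5, o))
Add(9, Mul(Add(Mul(1, 1), Function('f')(0, Function('w')(4))), 13)) = Add(9, Mul(Add(Mul(1, 1), 2), 13)) = Add(9, Mul(Add(1, 2), 13)) = Add(9, Mul(3, 13)) = Add(9, 39) = 48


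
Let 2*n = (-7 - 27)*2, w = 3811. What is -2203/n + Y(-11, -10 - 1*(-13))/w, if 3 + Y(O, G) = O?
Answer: 8395157/129574 ≈ 64.790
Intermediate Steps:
Y(O, G) = -3 + O
n = -34 (n = ((-7 - 27)*2)/2 = (-34*2)/2 = (1/2)*(-68) = -34)
-2203/n + Y(-11, -10 - 1*(-13))/w = -2203/(-34) + (-3 - 11)/3811 = -2203*(-1/34) - 14*1/3811 = 2203/34 - 14/3811 = 8395157/129574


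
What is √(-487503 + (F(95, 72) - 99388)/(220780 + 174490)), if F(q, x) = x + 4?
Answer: I*√22641710689335/6815 ≈ 698.21*I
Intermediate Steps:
F(q, x) = 4 + x
√(-487503 + (F(95, 72) - 99388)/(220780 + 174490)) = √(-487503 + ((4 + 72) - 99388)/(220780 + 174490)) = √(-487503 + (76 - 99388)/395270) = √(-487503 - 99312*1/395270) = √(-487503 - 49656/197635) = √(-96347705061/197635) = I*√22641710689335/6815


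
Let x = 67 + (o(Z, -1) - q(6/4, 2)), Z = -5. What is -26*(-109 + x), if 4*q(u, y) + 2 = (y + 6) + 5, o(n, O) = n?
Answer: 2587/2 ≈ 1293.5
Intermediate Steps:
q(u, y) = 9/4 + y/4 (q(u, y) = -½ + ((y + 6) + 5)/4 = -½ + ((6 + y) + 5)/4 = -½ + (11 + y)/4 = -½ + (11/4 + y/4) = 9/4 + y/4)
x = 237/4 (x = 67 + (-5 - (9/4 + (¼)*2)) = 67 + (-5 - (9/4 + ½)) = 67 + (-5 - 1*11/4) = 67 + (-5 - 11/4) = 67 - 31/4 = 237/4 ≈ 59.250)
-26*(-109 + x) = -26*(-109 + 237/4) = -26*(-199/4) = 2587/2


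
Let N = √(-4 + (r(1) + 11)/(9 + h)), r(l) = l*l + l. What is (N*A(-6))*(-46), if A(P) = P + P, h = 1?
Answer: 828*I*√30/5 ≈ 907.03*I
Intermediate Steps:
r(l) = l + l² (r(l) = l² + l = l + l²)
N = 3*I*√30/10 (N = √(-4 + (1*(1 + 1) + 11)/(9 + 1)) = √(-4 + (1*2 + 11)/10) = √(-4 + (2 + 11)*(⅒)) = √(-4 + 13*(⅒)) = √(-4 + 13/10) = √(-27/10) = 3*I*√30/10 ≈ 1.6432*I)
A(P) = 2*P
(N*A(-6))*(-46) = ((3*I*√30/10)*(2*(-6)))*(-46) = ((3*I*√30/10)*(-12))*(-46) = -18*I*√30/5*(-46) = 828*I*√30/5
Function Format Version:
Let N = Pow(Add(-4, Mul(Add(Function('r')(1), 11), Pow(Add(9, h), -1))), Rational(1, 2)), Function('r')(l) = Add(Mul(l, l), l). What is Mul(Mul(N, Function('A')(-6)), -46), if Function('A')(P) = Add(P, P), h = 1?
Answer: Mul(Rational(828, 5), I, Pow(30, Rational(1, 2))) ≈ Mul(907.03, I)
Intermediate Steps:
Function('r')(l) = Add(l, Pow(l, 2)) (Function('r')(l) = Add(Pow(l, 2), l) = Add(l, Pow(l, 2)))
N = Mul(Rational(3, 10), I, Pow(30, Rational(1, 2))) (N = Pow(Add(-4, Mul(Add(Mul(1, Add(1, 1)), 11), Pow(Add(9, 1), -1))), Rational(1, 2)) = Pow(Add(-4, Mul(Add(Mul(1, 2), 11), Pow(10, -1))), Rational(1, 2)) = Pow(Add(-4, Mul(Add(2, 11), Rational(1, 10))), Rational(1, 2)) = Pow(Add(-4, Mul(13, Rational(1, 10))), Rational(1, 2)) = Pow(Add(-4, Rational(13, 10)), Rational(1, 2)) = Pow(Rational(-27, 10), Rational(1, 2)) = Mul(Rational(3, 10), I, Pow(30, Rational(1, 2))) ≈ Mul(1.6432, I))
Function('A')(P) = Mul(2, P)
Mul(Mul(N, Function('A')(-6)), -46) = Mul(Mul(Mul(Rational(3, 10), I, Pow(30, Rational(1, 2))), Mul(2, -6)), -46) = Mul(Mul(Mul(Rational(3, 10), I, Pow(30, Rational(1, 2))), -12), -46) = Mul(Mul(Rational(-18, 5), I, Pow(30, Rational(1, 2))), -46) = Mul(Rational(828, 5), I, Pow(30, Rational(1, 2)))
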